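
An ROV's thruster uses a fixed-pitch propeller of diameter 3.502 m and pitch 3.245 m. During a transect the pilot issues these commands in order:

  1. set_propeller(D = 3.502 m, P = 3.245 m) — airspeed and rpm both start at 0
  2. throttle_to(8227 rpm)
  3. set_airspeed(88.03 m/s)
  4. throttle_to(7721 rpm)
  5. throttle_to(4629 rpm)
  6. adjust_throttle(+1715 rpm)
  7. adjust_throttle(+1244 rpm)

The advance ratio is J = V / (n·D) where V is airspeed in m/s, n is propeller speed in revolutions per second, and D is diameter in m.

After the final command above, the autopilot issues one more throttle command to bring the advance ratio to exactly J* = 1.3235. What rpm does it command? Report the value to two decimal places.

rpm = 1139.57

set_propeller: D = 3.502 m, P = 3.245 m (p = P/D = 0.926613); state ← (V=0, rpm=0)
throttle_to(8227): rpm ← 8227
set_airspeed(88.03): V ← 88.03 m/s
throttle_to(7721): rpm ← 7721
throttle_to(4629): rpm ← 4629
adjust_throttle(+1715): rpm ← 4629 +1715 = 6344
adjust_throttle(+1244): rpm ← 6344 +1244 = 7588
final state: V = 88.03 m/s, rpm = 7588 → n = rpm/60 = 126.466667 rev/s
target J* = 1.3235; solve J* = V/(n·D) for n: n = V/(J*·D) = 88.03/(1.3235 × 3.502) = 18.992871 rev/s
rpm = 60·n = 1139.572249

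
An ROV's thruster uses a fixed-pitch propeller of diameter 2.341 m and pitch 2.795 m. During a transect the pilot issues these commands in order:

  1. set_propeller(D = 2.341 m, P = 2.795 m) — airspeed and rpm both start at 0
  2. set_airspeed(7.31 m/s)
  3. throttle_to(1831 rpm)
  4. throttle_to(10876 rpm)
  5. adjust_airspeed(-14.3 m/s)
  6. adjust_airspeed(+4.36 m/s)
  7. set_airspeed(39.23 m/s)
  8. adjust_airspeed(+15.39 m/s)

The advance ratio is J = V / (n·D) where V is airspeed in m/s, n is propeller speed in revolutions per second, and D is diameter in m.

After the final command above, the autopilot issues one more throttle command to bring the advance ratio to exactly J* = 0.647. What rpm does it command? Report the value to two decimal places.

set_propeller: D = 2.341 m, P = 2.795 m (p = P/D = 1.193934); state ← (V=0, rpm=0)
set_airspeed(7.31): V ← 7.31 m/s
throttle_to(1831): rpm ← 1831
throttle_to(10876): rpm ← 10876
adjust_airspeed(-14.3): V ← 7.31 -14.3 = -6.99 m/s
adjust_airspeed(+4.36): V ← -6.99 +4.36 = -2.63 m/s
set_airspeed(39.23): V ← 39.23 m/s
adjust_airspeed(+15.39): V ← 39.23 +15.39 = 54.62 m/s
final state: V = 54.62 m/s, rpm = 10876 → n = rpm/60 = 181.266667 rev/s
target J* = 0.647; solve J* = V/(n·D) for n: n = V/(J*·D) = 54.62/(0.647 × 2.341) = 36.061684 rev/s
rpm = 60·n = 2163.701030

rpm = 2163.70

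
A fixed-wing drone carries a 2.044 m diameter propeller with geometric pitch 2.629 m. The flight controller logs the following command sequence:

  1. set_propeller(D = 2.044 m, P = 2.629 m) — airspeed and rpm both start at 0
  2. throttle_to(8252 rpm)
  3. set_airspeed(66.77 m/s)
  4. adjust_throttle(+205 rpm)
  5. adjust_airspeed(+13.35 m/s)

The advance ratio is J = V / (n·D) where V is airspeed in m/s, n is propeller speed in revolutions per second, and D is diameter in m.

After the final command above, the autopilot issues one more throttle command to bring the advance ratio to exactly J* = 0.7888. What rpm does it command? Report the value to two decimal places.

set_propeller: D = 2.044 m, P = 2.629 m (p = P/D = 1.286204); state ← (V=0, rpm=0)
throttle_to(8252): rpm ← 8252
set_airspeed(66.77): V ← 66.77 m/s
adjust_throttle(+205): rpm ← 8252 +205 = 8457
adjust_airspeed(+13.35): V ← 66.77 +13.35 = 80.12 m/s
final state: V = 80.12 m/s, rpm = 8457 → n = rpm/60 = 140.950000 rev/s
target J* = 0.7888; solve J* = V/(n·D) for n: n = V/(J*·D) = 80.12/(0.7888 × 2.044) = 49.692763 rev/s
rpm = 60·n = 2981.565796

rpm = 2981.57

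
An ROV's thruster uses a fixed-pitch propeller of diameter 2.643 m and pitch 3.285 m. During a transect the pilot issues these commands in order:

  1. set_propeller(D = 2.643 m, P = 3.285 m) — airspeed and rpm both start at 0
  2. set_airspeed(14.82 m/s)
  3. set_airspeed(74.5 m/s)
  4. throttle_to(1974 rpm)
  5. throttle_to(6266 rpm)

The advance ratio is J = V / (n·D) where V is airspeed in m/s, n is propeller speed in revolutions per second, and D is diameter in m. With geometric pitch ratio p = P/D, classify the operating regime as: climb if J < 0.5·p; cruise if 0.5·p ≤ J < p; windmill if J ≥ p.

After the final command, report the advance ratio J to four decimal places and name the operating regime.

J = 0.2699, regime = climb

set_propeller: D = 2.643 m, P = 3.285 m (p = P/D = 1.242906); state ← (V=0, rpm=0)
set_airspeed(14.82): V ← 14.82 m/s
set_airspeed(74.5): V ← 74.5 m/s
throttle_to(1974): rpm ← 1974
throttle_to(6266): rpm ← 6266
final state: V = 74.5 m/s, rpm = 6266 → n = rpm/60 = 104.433333 rev/s
J = V / (n·D) = 74.5 / (104.433333 × 2.643) = 0.269911
regime bands: climb J<0.6215 | cruise [0.6215, 1.2429) | windmill J≥1.2429
J = 0.2699 → climb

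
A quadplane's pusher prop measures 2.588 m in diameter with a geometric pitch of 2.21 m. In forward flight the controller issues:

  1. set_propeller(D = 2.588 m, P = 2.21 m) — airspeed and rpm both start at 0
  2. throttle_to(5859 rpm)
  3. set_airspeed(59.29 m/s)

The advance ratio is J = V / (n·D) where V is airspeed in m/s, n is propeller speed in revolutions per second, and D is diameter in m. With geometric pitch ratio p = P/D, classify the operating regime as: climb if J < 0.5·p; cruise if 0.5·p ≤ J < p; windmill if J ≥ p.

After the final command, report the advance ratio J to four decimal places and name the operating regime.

set_propeller: D = 2.588 m, P = 2.21 m (p = P/D = 0.853941); state ← (V=0, rpm=0)
throttle_to(5859): rpm ← 5859
set_airspeed(59.29): V ← 59.29 m/s
final state: V = 59.29 m/s, rpm = 5859 → n = rpm/60 = 97.650000 rev/s
J = V / (n·D) = 59.29 / (97.650000 × 2.588) = 0.234609
regime bands: climb J<0.4270 | cruise [0.4270, 0.8539) | windmill J≥0.8539
J = 0.2346 → climb

J = 0.2346, regime = climb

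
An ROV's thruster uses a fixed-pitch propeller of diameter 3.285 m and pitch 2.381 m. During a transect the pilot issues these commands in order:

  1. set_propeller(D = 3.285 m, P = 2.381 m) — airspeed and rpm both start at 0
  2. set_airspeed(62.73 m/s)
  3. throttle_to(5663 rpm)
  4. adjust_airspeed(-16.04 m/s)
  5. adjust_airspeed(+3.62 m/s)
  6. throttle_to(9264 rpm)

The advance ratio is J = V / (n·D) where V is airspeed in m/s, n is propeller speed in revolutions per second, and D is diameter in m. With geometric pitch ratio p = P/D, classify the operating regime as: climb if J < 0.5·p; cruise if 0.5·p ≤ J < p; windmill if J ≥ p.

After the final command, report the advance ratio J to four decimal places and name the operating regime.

J = 0.0992, regime = climb

set_propeller: D = 3.285 m, P = 2.381 m (p = P/D = 0.724810); state ← (V=0, rpm=0)
set_airspeed(62.73): V ← 62.73 m/s
throttle_to(5663): rpm ← 5663
adjust_airspeed(-16.04): V ← 62.73 -16.04 = 46.69 m/s
adjust_airspeed(+3.62): V ← 46.69 +3.62 = 50.31 m/s
throttle_to(9264): rpm ← 9264
final state: V = 50.31 m/s, rpm = 9264 → n = rpm/60 = 154.400000 rev/s
J = V / (n·D) = 50.31 / (154.400000 × 3.285) = 0.099191
regime bands: climb J<0.3624 | cruise [0.3624, 0.7248) | windmill J≥0.7248
J = 0.0992 → climb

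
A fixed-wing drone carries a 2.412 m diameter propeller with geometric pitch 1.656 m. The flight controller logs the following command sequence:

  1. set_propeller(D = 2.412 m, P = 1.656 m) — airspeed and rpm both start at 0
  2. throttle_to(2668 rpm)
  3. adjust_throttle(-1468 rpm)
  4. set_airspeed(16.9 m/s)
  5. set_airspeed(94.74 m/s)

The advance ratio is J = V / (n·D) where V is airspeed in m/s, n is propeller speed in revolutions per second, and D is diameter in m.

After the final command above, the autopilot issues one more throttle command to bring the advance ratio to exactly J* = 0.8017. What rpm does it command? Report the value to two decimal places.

rpm = 2939.65

set_propeller: D = 2.412 m, P = 1.656 m (p = P/D = 0.686567); state ← (V=0, rpm=0)
throttle_to(2668): rpm ← 2668
adjust_throttle(-1468): rpm ← 2668 -1468 = 1200
set_airspeed(16.9): V ← 16.9 m/s
set_airspeed(94.74): V ← 94.74 m/s
final state: V = 94.74 m/s, rpm = 1200 → n = rpm/60 = 20.000000 rev/s
target J* = 0.8017; solve J* = V/(n·D) for n: n = V/(J*·D) = 94.74/(0.8017 × 2.412) = 48.994146 rev/s
rpm = 60·n = 2939.648769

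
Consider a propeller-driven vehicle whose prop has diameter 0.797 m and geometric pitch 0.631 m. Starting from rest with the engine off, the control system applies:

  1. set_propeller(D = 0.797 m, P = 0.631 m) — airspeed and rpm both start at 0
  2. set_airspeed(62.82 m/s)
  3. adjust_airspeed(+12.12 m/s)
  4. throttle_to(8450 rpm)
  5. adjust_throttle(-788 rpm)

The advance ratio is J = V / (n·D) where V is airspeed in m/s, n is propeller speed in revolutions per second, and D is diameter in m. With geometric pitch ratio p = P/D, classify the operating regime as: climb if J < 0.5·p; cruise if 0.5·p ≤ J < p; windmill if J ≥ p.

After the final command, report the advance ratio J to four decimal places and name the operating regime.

J = 0.7363, regime = cruise

set_propeller: D = 0.797 m, P = 0.631 m (p = P/D = 0.791719); state ← (V=0, rpm=0)
set_airspeed(62.82): V ← 62.82 m/s
adjust_airspeed(+12.12): V ← 62.82 +12.12 = 74.94 m/s
throttle_to(8450): rpm ← 8450
adjust_throttle(-788): rpm ← 8450 -788 = 7662
final state: V = 74.94 m/s, rpm = 7662 → n = rpm/60 = 127.700000 rev/s
J = V / (n·D) = 74.94 / (127.700000 × 0.797) = 0.736316
regime bands: climb J<0.3959 | cruise [0.3959, 0.7917) | windmill J≥0.7917
J = 0.7363 → cruise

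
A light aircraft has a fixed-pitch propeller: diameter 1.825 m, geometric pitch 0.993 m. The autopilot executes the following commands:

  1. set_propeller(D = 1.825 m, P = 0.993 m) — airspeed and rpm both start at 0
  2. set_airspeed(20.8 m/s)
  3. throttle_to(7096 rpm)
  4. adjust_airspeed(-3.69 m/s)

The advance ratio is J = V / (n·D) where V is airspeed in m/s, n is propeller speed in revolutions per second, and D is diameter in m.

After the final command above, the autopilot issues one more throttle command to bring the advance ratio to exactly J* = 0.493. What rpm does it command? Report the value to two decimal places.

rpm = 1141.02

set_propeller: D = 1.825 m, P = 0.993 m (p = P/D = 0.544110); state ← (V=0, rpm=0)
set_airspeed(20.8): V ← 20.8 m/s
throttle_to(7096): rpm ← 7096
adjust_airspeed(-3.69): V ← 20.8 -3.69 = 17.11 m/s
final state: V = 17.11 m/s, rpm = 7096 → n = rpm/60 = 118.266667 rev/s
target J* = 0.493; solve J* = V/(n·D) for n: n = V/(J*·D) = 17.11/(0.493 × 1.825) = 19.016922 rev/s
rpm = 60·n = 1141.015310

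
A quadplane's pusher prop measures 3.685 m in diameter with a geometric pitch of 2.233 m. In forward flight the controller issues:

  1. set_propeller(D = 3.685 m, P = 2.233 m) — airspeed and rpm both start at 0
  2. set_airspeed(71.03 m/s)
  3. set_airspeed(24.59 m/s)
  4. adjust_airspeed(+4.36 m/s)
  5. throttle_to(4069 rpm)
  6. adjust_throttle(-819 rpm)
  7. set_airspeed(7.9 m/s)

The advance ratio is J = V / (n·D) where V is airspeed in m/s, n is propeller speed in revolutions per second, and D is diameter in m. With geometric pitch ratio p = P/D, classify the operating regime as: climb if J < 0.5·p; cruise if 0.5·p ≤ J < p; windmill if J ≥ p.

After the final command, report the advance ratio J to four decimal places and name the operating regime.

set_propeller: D = 3.685 m, P = 2.233 m (p = P/D = 0.605970); state ← (V=0, rpm=0)
set_airspeed(71.03): V ← 71.03 m/s
set_airspeed(24.59): V ← 24.59 m/s
adjust_airspeed(+4.36): V ← 24.59 +4.36 = 28.95 m/s
throttle_to(4069): rpm ← 4069
adjust_throttle(-819): rpm ← 4069 -819 = 3250
set_airspeed(7.9): V ← 7.9 m/s
final state: V = 7.9 m/s, rpm = 3250 → n = rpm/60 = 54.166667 rev/s
J = V / (n·D) = 7.9 / (54.166667 × 3.685) = 0.039578
regime bands: climb J<0.3030 | cruise [0.3030, 0.6060) | windmill J≥0.6060
J = 0.0396 → climb

J = 0.0396, regime = climb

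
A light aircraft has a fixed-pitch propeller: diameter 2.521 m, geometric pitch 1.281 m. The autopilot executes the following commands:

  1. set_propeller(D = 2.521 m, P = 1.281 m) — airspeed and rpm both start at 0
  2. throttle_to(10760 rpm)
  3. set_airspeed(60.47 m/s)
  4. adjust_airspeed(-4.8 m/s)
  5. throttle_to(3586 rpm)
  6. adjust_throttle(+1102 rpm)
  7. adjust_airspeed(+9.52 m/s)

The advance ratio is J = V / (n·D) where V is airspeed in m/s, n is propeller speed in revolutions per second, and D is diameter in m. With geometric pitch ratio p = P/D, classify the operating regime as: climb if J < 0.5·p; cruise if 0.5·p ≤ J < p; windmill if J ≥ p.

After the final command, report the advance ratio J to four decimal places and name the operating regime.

set_propeller: D = 2.521 m, P = 1.281 m (p = P/D = 0.508132); state ← (V=0, rpm=0)
throttle_to(10760): rpm ← 10760
set_airspeed(60.47): V ← 60.47 m/s
adjust_airspeed(-4.8): V ← 60.47 -4.8 = 55.67 m/s
throttle_to(3586): rpm ← 3586
adjust_throttle(+1102): rpm ← 3586 +1102 = 4688
adjust_airspeed(+9.52): V ← 55.67 +9.52 = 65.19 m/s
final state: V = 65.19 m/s, rpm = 4688 → n = rpm/60 = 78.133333 rev/s
J = V / (n·D) = 65.19 / (78.133333 × 2.521) = 0.330957
regime bands: climb J<0.2541 | cruise [0.2541, 0.5081) | windmill J≥0.5081
J = 0.3310 → cruise

J = 0.3310, regime = cruise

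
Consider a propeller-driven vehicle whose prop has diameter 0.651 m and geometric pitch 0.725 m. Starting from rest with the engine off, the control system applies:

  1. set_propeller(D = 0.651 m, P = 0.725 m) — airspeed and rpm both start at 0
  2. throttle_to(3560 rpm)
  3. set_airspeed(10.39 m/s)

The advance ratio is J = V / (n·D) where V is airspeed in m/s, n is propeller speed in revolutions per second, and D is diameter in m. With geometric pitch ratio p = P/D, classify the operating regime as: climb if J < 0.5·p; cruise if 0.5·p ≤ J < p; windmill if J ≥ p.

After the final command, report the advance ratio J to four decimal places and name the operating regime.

set_propeller: D = 0.651 m, P = 0.725 m (p = P/D = 1.113671); state ← (V=0, rpm=0)
throttle_to(3560): rpm ← 3560
set_airspeed(10.39): V ← 10.39 m/s
final state: V = 10.39 m/s, rpm = 3560 → n = rpm/60 = 59.333333 rev/s
J = V / (n·D) = 10.39 / (59.333333 × 0.651) = 0.268990
regime bands: climb J<0.5568 | cruise [0.5568, 1.1137) | windmill J≥1.1137
J = 0.2690 → climb

J = 0.2690, regime = climb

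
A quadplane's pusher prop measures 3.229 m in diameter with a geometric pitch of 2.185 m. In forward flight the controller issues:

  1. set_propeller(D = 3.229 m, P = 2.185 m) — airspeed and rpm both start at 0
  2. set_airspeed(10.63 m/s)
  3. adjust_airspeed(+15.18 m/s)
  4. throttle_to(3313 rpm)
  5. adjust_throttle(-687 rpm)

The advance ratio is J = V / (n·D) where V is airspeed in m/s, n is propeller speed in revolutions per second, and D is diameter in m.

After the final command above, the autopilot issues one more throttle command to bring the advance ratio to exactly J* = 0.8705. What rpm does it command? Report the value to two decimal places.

set_propeller: D = 3.229 m, P = 2.185 m (p = P/D = 0.676680); state ← (V=0, rpm=0)
set_airspeed(10.63): V ← 10.63 m/s
adjust_airspeed(+15.18): V ← 10.63 +15.18 = 25.81 m/s
throttle_to(3313): rpm ← 3313
adjust_throttle(-687): rpm ← 3313 -687 = 2626
final state: V = 25.81 m/s, rpm = 2626 → n = rpm/60 = 43.766667 rev/s
target J* = 0.8705; solve J* = V/(n·D) for n: n = V/(J*·D) = 25.81/(0.8705 × 3.229) = 9.182294 rev/s
rpm = 60·n = 550.937627

rpm = 550.94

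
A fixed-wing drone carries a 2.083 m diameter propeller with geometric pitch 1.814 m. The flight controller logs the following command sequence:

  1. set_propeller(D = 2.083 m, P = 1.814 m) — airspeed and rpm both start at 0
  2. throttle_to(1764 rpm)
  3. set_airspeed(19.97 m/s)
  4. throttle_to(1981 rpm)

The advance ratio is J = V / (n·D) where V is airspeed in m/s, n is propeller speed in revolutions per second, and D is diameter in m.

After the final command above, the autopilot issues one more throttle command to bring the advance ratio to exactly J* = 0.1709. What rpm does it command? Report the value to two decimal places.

rpm = 3365.87

set_propeller: D = 2.083 m, P = 1.814 m (p = P/D = 0.870859); state ← (V=0, rpm=0)
throttle_to(1764): rpm ← 1764
set_airspeed(19.97): V ← 19.97 m/s
throttle_to(1981): rpm ← 1981
final state: V = 19.97 m/s, rpm = 1981 → n = rpm/60 = 33.016667 rev/s
target J* = 0.1709; solve J* = V/(n·D) for n: n = V/(J*·D) = 19.97/(0.1709 × 2.083) = 56.097917 rev/s
rpm = 60·n = 3365.874994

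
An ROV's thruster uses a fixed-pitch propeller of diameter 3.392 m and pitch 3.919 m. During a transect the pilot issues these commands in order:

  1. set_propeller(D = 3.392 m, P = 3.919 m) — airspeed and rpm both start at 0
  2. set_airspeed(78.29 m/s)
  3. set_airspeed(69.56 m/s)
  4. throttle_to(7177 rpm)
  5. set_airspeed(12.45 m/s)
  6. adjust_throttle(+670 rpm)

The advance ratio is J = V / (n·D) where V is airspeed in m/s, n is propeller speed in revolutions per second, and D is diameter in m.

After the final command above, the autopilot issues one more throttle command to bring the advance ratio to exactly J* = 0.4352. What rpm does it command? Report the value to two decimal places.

set_propeller: D = 3.392 m, P = 3.919 m (p = P/D = 1.155366); state ← (V=0, rpm=0)
set_airspeed(78.29): V ← 78.29 m/s
set_airspeed(69.56): V ← 69.56 m/s
throttle_to(7177): rpm ← 7177
set_airspeed(12.45): V ← 12.45 m/s
adjust_throttle(+670): rpm ← 7177 +670 = 7847
final state: V = 12.45 m/s, rpm = 7847 → n = rpm/60 = 130.783333 rev/s
target J* = 0.4352; solve J* = V/(n·D) for n: n = V/(J*·D) = 12.45/(0.4352 × 3.392) = 8.433826 rev/s
rpm = 60·n = 506.029542

rpm = 506.03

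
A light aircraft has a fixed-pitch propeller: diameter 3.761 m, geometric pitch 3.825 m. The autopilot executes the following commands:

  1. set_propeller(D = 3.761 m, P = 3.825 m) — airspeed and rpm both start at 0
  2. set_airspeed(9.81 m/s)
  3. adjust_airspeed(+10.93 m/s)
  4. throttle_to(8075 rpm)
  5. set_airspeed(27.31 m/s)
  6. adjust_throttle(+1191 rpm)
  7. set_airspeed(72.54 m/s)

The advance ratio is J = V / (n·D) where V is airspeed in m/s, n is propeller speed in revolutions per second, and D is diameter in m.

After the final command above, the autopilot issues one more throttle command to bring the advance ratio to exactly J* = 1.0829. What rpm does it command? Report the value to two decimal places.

set_propeller: D = 3.761 m, P = 3.825 m (p = P/D = 1.017017); state ← (V=0, rpm=0)
set_airspeed(9.81): V ← 9.81 m/s
adjust_airspeed(+10.93): V ← 9.81 +10.93 = 20.74 m/s
throttle_to(8075): rpm ← 8075
set_airspeed(27.31): V ← 27.31 m/s
adjust_throttle(+1191): rpm ← 8075 +1191 = 9266
set_airspeed(72.54): V ← 72.54 m/s
final state: V = 72.54 m/s, rpm = 9266 → n = rpm/60 = 154.433333 rev/s
target J* = 1.0829; solve J* = V/(n·D) for n: n = V/(J*·D) = 72.54/(1.0829 × 3.761) = 17.810900 rev/s
rpm = 60·n = 1068.653997

rpm = 1068.65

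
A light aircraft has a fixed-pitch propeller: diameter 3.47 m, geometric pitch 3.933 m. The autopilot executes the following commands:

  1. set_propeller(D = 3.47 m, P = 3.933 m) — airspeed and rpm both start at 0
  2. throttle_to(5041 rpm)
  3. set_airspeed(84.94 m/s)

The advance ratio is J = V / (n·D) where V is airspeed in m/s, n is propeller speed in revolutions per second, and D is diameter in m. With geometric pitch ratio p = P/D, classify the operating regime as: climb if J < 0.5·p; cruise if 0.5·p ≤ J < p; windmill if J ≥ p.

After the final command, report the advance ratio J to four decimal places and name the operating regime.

set_propeller: D = 3.47 m, P = 3.933 m (p = P/D = 1.133429); state ← (V=0, rpm=0)
throttle_to(5041): rpm ← 5041
set_airspeed(84.94): V ← 84.94 m/s
final state: V = 84.94 m/s, rpm = 5041 → n = rpm/60 = 84.016667 rev/s
J = V / (n·D) = 84.94 / (84.016667 × 3.47) = 0.291352
regime bands: climb J<0.5667 | cruise [0.5667, 1.1334) | windmill J≥1.1334
J = 0.2914 → climb

J = 0.2914, regime = climb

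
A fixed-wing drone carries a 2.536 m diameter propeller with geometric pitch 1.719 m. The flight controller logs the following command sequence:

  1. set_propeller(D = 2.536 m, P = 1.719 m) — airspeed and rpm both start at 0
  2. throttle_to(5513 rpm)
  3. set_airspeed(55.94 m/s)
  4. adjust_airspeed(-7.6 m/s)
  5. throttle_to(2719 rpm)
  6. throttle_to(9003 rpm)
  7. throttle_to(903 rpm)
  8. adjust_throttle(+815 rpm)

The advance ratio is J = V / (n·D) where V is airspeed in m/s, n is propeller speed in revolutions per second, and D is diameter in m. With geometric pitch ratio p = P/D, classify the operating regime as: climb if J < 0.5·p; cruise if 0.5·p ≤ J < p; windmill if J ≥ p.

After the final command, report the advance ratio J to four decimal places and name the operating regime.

J = 0.6657, regime = cruise

set_propeller: D = 2.536 m, P = 1.719 m (p = P/D = 0.677839); state ← (V=0, rpm=0)
throttle_to(5513): rpm ← 5513
set_airspeed(55.94): V ← 55.94 m/s
adjust_airspeed(-7.6): V ← 55.94 -7.6 = 48.34 m/s
throttle_to(2719): rpm ← 2719
throttle_to(9003): rpm ← 9003
throttle_to(903): rpm ← 903
adjust_throttle(+815): rpm ← 903 +815 = 1718
final state: V = 48.34 m/s, rpm = 1718 → n = rpm/60 = 28.633333 rev/s
J = V / (n·D) = 48.34 / (28.633333 × 2.536) = 0.665711
regime bands: climb J<0.3389 | cruise [0.3389, 0.6778) | windmill J≥0.6778
J = 0.6657 → cruise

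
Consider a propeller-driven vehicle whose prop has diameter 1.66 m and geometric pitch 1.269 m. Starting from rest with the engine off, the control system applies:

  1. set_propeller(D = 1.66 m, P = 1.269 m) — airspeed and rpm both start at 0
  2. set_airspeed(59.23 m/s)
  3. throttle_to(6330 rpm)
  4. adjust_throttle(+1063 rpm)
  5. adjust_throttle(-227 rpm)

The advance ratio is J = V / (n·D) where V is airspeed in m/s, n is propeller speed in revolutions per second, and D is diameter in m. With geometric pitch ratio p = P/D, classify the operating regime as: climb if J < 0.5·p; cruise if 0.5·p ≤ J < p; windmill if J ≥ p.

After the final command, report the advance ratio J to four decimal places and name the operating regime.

set_propeller: D = 1.66 m, P = 1.269 m (p = P/D = 0.764458); state ← (V=0, rpm=0)
set_airspeed(59.23): V ← 59.23 m/s
throttle_to(6330): rpm ← 6330
adjust_throttle(+1063): rpm ← 6330 +1063 = 7393
adjust_throttle(-227): rpm ← 7393 -227 = 7166
final state: V = 59.23 m/s, rpm = 7166 → n = rpm/60 = 119.433333 rev/s
J = V / (n·D) = 59.23 / (119.433333 × 1.66) = 0.298750
regime bands: climb J<0.3822 | cruise [0.3822, 0.7645) | windmill J≥0.7645
J = 0.2988 → climb

J = 0.2988, regime = climb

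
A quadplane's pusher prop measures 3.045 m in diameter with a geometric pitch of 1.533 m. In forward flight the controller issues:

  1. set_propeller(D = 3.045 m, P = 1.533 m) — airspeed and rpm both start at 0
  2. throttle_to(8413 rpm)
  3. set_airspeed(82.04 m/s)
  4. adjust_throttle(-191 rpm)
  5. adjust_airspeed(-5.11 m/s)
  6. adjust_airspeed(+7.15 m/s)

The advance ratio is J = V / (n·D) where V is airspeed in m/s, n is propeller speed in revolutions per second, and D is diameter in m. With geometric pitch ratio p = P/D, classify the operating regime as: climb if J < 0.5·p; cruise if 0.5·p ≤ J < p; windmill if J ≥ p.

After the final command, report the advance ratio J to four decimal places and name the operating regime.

set_propeller: D = 3.045 m, P = 1.533 m (p = P/D = 0.503448); state ← (V=0, rpm=0)
throttle_to(8413): rpm ← 8413
set_airspeed(82.04): V ← 82.04 m/s
adjust_throttle(-191): rpm ← 8413 -191 = 8222
adjust_airspeed(-5.11): V ← 82.04 -5.11 = 76.93 m/s
adjust_airspeed(+7.15): V ← 76.93 +7.15 = 84.08 m/s
final state: V = 84.08 m/s, rpm = 8222 → n = rpm/60 = 137.033333 rev/s
J = V / (n·D) = 84.08 / (137.033333 × 3.045) = 0.201502
regime bands: climb J<0.2517 | cruise [0.2517, 0.5034) | windmill J≥0.5034
J = 0.2015 → climb

J = 0.2015, regime = climb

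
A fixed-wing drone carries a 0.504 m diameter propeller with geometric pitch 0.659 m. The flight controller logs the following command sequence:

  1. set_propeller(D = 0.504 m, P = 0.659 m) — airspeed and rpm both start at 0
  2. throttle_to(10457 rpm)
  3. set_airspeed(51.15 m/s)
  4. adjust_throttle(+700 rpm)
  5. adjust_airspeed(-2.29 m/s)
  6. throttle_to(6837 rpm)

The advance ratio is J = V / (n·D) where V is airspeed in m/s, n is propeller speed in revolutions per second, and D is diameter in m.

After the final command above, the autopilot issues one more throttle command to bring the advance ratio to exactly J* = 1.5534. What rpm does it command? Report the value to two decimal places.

rpm = 3744.47

set_propeller: D = 0.504 m, P = 0.659 m (p = P/D = 1.307540); state ← (V=0, rpm=0)
throttle_to(10457): rpm ← 10457
set_airspeed(51.15): V ← 51.15 m/s
adjust_throttle(+700): rpm ← 10457 +700 = 11157
adjust_airspeed(-2.29): V ← 51.15 -2.29 = 48.86 m/s
throttle_to(6837): rpm ← 6837
final state: V = 48.86 m/s, rpm = 6837 → n = rpm/60 = 113.950000 rev/s
target J* = 1.5534; solve J* = V/(n·D) for n: n = V/(J*·D) = 48.86/(1.5534 × 0.504) = 62.407908 rev/s
rpm = 60·n = 3744.474486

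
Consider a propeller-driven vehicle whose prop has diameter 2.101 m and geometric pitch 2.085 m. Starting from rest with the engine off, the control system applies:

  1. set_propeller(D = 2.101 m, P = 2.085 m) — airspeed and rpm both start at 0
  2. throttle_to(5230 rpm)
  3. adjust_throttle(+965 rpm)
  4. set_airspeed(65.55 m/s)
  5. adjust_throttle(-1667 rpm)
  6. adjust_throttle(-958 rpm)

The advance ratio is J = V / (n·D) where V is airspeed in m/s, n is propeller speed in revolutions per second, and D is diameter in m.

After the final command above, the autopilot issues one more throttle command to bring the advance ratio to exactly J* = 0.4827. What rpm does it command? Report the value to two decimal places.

rpm = 3878.11

set_propeller: D = 2.101 m, P = 2.085 m (p = P/D = 0.992385); state ← (V=0, rpm=0)
throttle_to(5230): rpm ← 5230
adjust_throttle(+965): rpm ← 5230 +965 = 6195
set_airspeed(65.55): V ← 65.55 m/s
adjust_throttle(-1667): rpm ← 6195 -1667 = 4528
adjust_throttle(-958): rpm ← 4528 -958 = 3570
final state: V = 65.55 m/s, rpm = 3570 → n = rpm/60 = 59.500000 rev/s
target J* = 0.4827; solve J* = V/(n·D) for n: n = V/(J*·D) = 65.55/(0.4827 × 2.101) = 64.635237 rev/s
rpm = 60·n = 3878.114213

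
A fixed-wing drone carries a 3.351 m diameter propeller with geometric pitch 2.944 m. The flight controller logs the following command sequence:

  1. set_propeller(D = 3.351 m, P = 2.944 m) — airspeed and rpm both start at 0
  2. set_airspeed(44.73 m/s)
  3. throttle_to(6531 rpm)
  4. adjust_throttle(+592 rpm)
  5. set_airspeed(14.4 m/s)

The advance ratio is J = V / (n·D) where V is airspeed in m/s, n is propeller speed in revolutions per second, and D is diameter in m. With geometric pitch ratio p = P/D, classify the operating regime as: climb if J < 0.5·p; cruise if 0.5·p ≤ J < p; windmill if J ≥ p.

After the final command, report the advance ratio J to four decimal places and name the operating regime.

set_propeller: D = 3.351 m, P = 2.944 m (p = P/D = 0.878544); state ← (V=0, rpm=0)
set_airspeed(44.73): V ← 44.73 m/s
throttle_to(6531): rpm ← 6531
adjust_throttle(+592): rpm ← 6531 +592 = 7123
set_airspeed(14.4): V ← 14.4 m/s
final state: V = 14.4 m/s, rpm = 7123 → n = rpm/60 = 118.716667 rev/s
J = V / (n·D) = 14.4 / (118.716667 × 3.351) = 0.036197
regime bands: climb J<0.4393 | cruise [0.4393, 0.8785) | windmill J≥0.8785
J = 0.0362 → climb

J = 0.0362, regime = climb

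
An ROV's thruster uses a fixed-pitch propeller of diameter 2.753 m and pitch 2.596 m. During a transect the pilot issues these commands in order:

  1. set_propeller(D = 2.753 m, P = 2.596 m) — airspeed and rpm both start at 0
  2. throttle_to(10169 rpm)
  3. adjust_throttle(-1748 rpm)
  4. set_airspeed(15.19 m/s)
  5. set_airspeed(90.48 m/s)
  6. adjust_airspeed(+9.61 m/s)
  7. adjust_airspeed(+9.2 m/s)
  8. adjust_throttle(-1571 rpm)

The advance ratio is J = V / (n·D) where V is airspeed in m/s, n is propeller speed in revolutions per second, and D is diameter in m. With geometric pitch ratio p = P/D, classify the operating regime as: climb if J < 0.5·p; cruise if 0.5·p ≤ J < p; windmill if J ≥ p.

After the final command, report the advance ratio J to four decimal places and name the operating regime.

J = 0.3477, regime = climb

set_propeller: D = 2.753 m, P = 2.596 m (p = P/D = 0.942971); state ← (V=0, rpm=0)
throttle_to(10169): rpm ← 10169
adjust_throttle(-1748): rpm ← 10169 -1748 = 8421
set_airspeed(15.19): V ← 15.19 m/s
set_airspeed(90.48): V ← 90.48 m/s
adjust_airspeed(+9.61): V ← 90.48 +9.61 = 100.09 m/s
adjust_airspeed(+9.2): V ← 100.09 +9.2 = 109.29 m/s
adjust_throttle(-1571): rpm ← 8421 -1571 = 6850
final state: V = 109.29 m/s, rpm = 6850 → n = rpm/60 = 114.166667 rev/s
J = V / (n·D) = 109.29 / (114.166667 × 2.753) = 0.347724
regime bands: climb J<0.4715 | cruise [0.4715, 0.9430) | windmill J≥0.9430
J = 0.3477 → climb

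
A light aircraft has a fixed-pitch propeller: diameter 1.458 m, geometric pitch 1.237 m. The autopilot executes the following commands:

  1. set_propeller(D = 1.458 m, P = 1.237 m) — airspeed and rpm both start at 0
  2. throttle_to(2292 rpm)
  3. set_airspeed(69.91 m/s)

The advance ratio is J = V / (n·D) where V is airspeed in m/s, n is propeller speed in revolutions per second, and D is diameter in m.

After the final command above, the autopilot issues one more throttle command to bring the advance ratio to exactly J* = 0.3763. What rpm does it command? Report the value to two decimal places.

rpm = 7645.38

set_propeller: D = 1.458 m, P = 1.237 m (p = P/D = 0.848422); state ← (V=0, rpm=0)
throttle_to(2292): rpm ← 2292
set_airspeed(69.91): V ← 69.91 m/s
final state: V = 69.91 m/s, rpm = 2292 → n = rpm/60 = 38.200000 rev/s
target J* = 0.3763; solve J* = V/(n·D) for n: n = V/(J*·D) = 69.91/(0.3763 × 1.458) = 127.422922 rev/s
rpm = 60·n = 7645.375319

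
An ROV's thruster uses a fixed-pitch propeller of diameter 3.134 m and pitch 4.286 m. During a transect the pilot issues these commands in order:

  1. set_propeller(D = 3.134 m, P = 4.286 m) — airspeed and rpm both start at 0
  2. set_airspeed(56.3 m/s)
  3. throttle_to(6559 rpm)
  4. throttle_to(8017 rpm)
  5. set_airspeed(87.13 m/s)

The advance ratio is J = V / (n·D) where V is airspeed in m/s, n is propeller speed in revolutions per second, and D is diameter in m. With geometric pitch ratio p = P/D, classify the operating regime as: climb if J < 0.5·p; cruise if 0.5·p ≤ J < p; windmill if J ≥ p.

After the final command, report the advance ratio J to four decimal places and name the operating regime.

set_propeller: D = 3.134 m, P = 4.286 m (p = P/D = 1.367581); state ← (V=0, rpm=0)
set_airspeed(56.3): V ← 56.3 m/s
throttle_to(6559): rpm ← 6559
throttle_to(8017): rpm ← 8017
set_airspeed(87.13): V ← 87.13 m/s
final state: V = 87.13 m/s, rpm = 8017 → n = rpm/60 = 133.616667 rev/s
J = V / (n·D) = 87.13 / (133.616667 × 3.134) = 0.208069
regime bands: climb J<0.6838 | cruise [0.6838, 1.3676) | windmill J≥1.3676
J = 0.2081 → climb

J = 0.2081, regime = climb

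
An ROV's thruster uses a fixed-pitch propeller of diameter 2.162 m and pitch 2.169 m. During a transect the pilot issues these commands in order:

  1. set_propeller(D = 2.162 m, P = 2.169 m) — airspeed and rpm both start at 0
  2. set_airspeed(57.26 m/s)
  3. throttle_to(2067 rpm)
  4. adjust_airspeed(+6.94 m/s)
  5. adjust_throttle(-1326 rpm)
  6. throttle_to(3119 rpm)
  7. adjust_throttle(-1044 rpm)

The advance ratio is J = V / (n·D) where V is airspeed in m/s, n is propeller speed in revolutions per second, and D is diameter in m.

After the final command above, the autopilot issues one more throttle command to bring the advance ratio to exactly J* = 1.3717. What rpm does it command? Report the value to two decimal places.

set_propeller: D = 2.162 m, P = 2.169 m (p = P/D = 1.003238); state ← (V=0, rpm=0)
set_airspeed(57.26): V ← 57.26 m/s
throttle_to(2067): rpm ← 2067
adjust_airspeed(+6.94): V ← 57.26 +6.94 = 64.2 m/s
adjust_throttle(-1326): rpm ← 2067 -1326 = 741
throttle_to(3119): rpm ← 3119
adjust_throttle(-1044): rpm ← 3119 -1044 = 2075
final state: V = 64.2 m/s, rpm = 2075 → n = rpm/60 = 34.583333 rev/s
target J* = 1.3717; solve J* = V/(n·D) for n: n = V/(J*·D) = 64.2/(1.3717 × 2.162) = 21.648121 rev/s
rpm = 60·n = 1298.887239

rpm = 1298.89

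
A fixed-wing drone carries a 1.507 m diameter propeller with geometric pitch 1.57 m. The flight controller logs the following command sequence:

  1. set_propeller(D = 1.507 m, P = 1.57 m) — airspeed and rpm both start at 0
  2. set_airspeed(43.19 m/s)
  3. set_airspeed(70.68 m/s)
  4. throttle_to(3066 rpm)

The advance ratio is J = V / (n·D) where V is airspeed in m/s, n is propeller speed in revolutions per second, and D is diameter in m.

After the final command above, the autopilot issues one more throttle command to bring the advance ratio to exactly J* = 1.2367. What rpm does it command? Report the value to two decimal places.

set_propeller: D = 1.507 m, P = 1.57 m (p = P/D = 1.041805); state ← (V=0, rpm=0)
set_airspeed(43.19): V ← 43.19 m/s
set_airspeed(70.68): V ← 70.68 m/s
throttle_to(3066): rpm ← 3066
final state: V = 70.68 m/s, rpm = 3066 → n = rpm/60 = 51.100000 rev/s
target J* = 1.2367; solve J* = V/(n·D) for n: n = V/(J*·D) = 70.68/(1.2367 × 1.507) = 37.924418 rev/s
rpm = 60·n = 2275.465096

rpm = 2275.47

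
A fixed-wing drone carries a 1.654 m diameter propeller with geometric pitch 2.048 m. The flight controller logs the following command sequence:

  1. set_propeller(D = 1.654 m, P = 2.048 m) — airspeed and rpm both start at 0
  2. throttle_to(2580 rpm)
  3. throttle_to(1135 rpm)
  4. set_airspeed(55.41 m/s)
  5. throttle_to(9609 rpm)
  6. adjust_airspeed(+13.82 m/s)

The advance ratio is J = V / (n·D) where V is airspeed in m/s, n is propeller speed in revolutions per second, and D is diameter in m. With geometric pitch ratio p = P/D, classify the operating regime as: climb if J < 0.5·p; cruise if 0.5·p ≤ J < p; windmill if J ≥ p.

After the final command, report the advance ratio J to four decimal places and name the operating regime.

J = 0.2614, regime = climb

set_propeller: D = 1.654 m, P = 2.048 m (p = P/D = 1.238210); state ← (V=0, rpm=0)
throttle_to(2580): rpm ← 2580
throttle_to(1135): rpm ← 1135
set_airspeed(55.41): V ← 55.41 m/s
throttle_to(9609): rpm ← 9609
adjust_airspeed(+13.82): V ← 55.41 +13.82 = 69.23 m/s
final state: V = 69.23 m/s, rpm = 9609 → n = rpm/60 = 160.150000 rev/s
J = V / (n·D) = 69.23 / (160.150000 × 1.654) = 0.261356
regime bands: climb J<0.6191 | cruise [0.6191, 1.2382) | windmill J≥1.2382
J = 0.2614 → climb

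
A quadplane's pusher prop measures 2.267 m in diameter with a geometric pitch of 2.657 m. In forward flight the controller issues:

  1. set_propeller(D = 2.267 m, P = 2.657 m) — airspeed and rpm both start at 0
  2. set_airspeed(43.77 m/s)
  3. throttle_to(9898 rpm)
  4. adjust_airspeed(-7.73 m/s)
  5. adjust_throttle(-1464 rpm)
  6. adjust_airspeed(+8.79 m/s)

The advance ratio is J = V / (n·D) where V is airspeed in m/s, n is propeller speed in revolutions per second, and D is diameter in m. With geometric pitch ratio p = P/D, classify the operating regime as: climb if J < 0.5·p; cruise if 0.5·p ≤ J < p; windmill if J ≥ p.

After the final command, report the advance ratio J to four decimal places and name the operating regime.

set_propeller: D = 2.267 m, P = 2.657 m (p = P/D = 1.172034); state ← (V=0, rpm=0)
set_airspeed(43.77): V ← 43.77 m/s
throttle_to(9898): rpm ← 9898
adjust_airspeed(-7.73): V ← 43.77 -7.73 = 36.04 m/s
adjust_throttle(-1464): rpm ← 9898 -1464 = 8434
adjust_airspeed(+8.79): V ← 36.04 +8.79 = 44.83 m/s
final state: V = 44.83 m/s, rpm = 8434 → n = rpm/60 = 140.566667 rev/s
J = V / (n·D) = 44.83 / (140.566667 × 2.267) = 0.140681
regime bands: climb J<0.5860 | cruise [0.5860, 1.1720) | windmill J≥1.1720
J = 0.1407 → climb

J = 0.1407, regime = climb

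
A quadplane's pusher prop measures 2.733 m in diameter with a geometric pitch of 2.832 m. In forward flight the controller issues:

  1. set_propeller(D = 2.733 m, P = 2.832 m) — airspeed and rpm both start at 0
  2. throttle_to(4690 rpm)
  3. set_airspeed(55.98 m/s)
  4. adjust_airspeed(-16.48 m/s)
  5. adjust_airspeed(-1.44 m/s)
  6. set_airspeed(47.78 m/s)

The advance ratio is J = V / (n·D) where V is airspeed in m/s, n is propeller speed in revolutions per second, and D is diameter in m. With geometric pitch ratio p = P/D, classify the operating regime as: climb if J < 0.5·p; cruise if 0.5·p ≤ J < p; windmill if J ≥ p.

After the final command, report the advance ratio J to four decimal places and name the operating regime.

J = 0.2237, regime = climb

set_propeller: D = 2.733 m, P = 2.832 m (p = P/D = 1.036224); state ← (V=0, rpm=0)
throttle_to(4690): rpm ← 4690
set_airspeed(55.98): V ← 55.98 m/s
adjust_airspeed(-16.48): V ← 55.98 -16.48 = 39.5 m/s
adjust_airspeed(-1.44): V ← 39.5 -1.44 = 38.06 m/s
set_airspeed(47.78): V ← 47.78 m/s
final state: V = 47.78 m/s, rpm = 4690 → n = rpm/60 = 78.166667 rev/s
J = V / (n·D) = 47.78 / (78.166667 × 2.733) = 0.223658
regime bands: climb J<0.5181 | cruise [0.5181, 1.0362) | windmill J≥1.0362
J = 0.2237 → climb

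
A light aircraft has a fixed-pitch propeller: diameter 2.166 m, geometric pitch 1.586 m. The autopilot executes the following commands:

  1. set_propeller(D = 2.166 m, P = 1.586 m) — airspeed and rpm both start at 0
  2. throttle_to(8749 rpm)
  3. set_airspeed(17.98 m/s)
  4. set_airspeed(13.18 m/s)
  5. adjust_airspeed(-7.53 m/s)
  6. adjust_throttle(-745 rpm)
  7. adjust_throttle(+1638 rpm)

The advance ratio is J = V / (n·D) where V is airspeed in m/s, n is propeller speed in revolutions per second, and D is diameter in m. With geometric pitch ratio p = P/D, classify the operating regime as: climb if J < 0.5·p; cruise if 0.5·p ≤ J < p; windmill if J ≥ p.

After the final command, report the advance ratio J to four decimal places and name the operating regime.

J = 0.0162, regime = climb

set_propeller: D = 2.166 m, P = 1.586 m (p = P/D = 0.732225); state ← (V=0, rpm=0)
throttle_to(8749): rpm ← 8749
set_airspeed(17.98): V ← 17.98 m/s
set_airspeed(13.18): V ← 13.18 m/s
adjust_airspeed(-7.53): V ← 13.18 -7.53 = 5.65 m/s
adjust_throttle(-745): rpm ← 8749 -745 = 8004
adjust_throttle(+1638): rpm ← 8004 +1638 = 9642
final state: V = 5.65 m/s, rpm = 9642 → n = rpm/60 = 160.700000 rev/s
J = V / (n·D) = 5.65 / (160.700000 × 2.166) = 0.016232
regime bands: climb J<0.3661 | cruise [0.3661, 0.7322) | windmill J≥0.7322
J = 0.0162 → climb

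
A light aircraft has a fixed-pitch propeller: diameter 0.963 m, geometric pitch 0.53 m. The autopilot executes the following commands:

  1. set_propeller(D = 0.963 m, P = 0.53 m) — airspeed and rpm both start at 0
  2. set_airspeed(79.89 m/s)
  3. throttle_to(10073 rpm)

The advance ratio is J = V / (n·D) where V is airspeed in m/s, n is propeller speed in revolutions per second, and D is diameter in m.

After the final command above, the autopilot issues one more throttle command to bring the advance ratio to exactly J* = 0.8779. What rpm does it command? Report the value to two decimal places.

rpm = 5669.86

set_propeller: D = 0.963 m, P = 0.53 m (p = P/D = 0.550363); state ← (V=0, rpm=0)
set_airspeed(79.89): V ← 79.89 m/s
throttle_to(10073): rpm ← 10073
final state: V = 79.89 m/s, rpm = 10073 → n = rpm/60 = 167.883333 rev/s
target J* = 0.8779; solve J* = V/(n·D) for n: n = V/(J*·D) = 79.89/(0.8779 × 0.963) = 94.497667 rev/s
rpm = 60·n = 5669.859999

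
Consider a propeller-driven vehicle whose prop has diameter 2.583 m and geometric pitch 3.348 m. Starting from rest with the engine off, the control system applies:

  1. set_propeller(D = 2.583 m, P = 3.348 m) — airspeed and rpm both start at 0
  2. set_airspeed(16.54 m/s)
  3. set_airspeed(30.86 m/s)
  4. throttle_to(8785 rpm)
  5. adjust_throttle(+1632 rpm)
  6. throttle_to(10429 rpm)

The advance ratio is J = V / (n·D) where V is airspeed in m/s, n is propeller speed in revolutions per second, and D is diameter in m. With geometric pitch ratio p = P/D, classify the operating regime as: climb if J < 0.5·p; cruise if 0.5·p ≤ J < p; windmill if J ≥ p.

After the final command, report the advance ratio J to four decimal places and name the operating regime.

J = 0.0687, regime = climb

set_propeller: D = 2.583 m, P = 3.348 m (p = P/D = 1.296167); state ← (V=0, rpm=0)
set_airspeed(16.54): V ← 16.54 m/s
set_airspeed(30.86): V ← 30.86 m/s
throttle_to(8785): rpm ← 8785
adjust_throttle(+1632): rpm ← 8785 +1632 = 10417
throttle_to(10429): rpm ← 10429
final state: V = 30.86 m/s, rpm = 10429 → n = rpm/60 = 173.816667 rev/s
J = V / (n·D) = 30.86 / (173.816667 × 2.583) = 0.068735
regime bands: climb J<0.6481 | cruise [0.6481, 1.2962) | windmill J≥1.2962
J = 0.0687 → climb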